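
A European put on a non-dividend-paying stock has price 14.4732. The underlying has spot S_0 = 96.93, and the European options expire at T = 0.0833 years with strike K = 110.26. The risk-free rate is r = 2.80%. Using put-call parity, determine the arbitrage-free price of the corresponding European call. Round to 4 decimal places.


Answer: Call price = 1.4001

Derivation:
Put-call parity: C - P = S_0 * exp(-qT) - K * exp(-rT).
S_0 * exp(-qT) = 96.9300 * 1.00000000 = 96.93000000
K * exp(-rT) = 110.2600 * 0.99767032 = 110.00312926
C = P + S*exp(-qT) - K*exp(-rT)
C = 14.4732 + 96.93000000 - 110.00312926 = 1.4001


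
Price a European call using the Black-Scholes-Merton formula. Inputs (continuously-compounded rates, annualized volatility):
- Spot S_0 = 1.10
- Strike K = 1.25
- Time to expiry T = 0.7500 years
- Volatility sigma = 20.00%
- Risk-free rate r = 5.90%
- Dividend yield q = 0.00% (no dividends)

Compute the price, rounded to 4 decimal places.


Answer: Price = 0.0403

Derivation:
d1 = (ln(S/K) + (r - q + 0.5*sigma^2) * T) / (sigma * sqrt(T)) = -0.39596628
d2 = d1 - sigma * sqrt(T) = -0.56917136
exp(-rT) = 0.95671475; exp(-qT) = 1.00000000
C = S_0 * exp(-qT) * N(d1) - K * exp(-rT) * N(d2)
N(d1) = 0.34606495; N(d2) = 0.28461993
C = 1.1000 * 1.00000000 * 0.34606495 - 1.2500 * 0.95671475 * 0.28461993 = 0.0403


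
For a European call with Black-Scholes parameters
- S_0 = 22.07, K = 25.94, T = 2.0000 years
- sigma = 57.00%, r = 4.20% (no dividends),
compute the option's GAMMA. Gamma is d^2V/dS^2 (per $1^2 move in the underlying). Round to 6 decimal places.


d1 = 0.3068260891; d2 = -0.4992756415
phi(d1) = 0.3805987313; exp(-qT) = 1.0000000000; exp(-rT) = 0.9194312561
Gamma = exp(-qT) * phi(d1) / (S * sigma * sqrt(T)) = 1.0000000000 * 0.3805987313 / (22.0700 * 0.5700 * 1.4142135624) = 0.021393

Answer: Gamma = 0.021393


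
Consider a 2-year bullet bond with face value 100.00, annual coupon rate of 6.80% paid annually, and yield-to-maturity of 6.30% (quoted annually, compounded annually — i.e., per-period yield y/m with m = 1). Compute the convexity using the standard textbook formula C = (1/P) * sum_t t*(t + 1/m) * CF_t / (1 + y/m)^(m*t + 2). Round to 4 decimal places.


Coupon per period c = face * coupon_rate / m = 6.800000
Periods per year m = 1; per-period yield y/m = 0.063000
Number of cashflows N = 2
Cashflows (t years, CF_t, discount factor 1/(1+y/m)^(m*t), PV):
  t = 1.0000: CF_t = 6.800000, DF = 0.940734, PV = 6.396990
  t = 2.0000: CF_t = 106.800000, DF = 0.884980, PV = 94.515867
Price P = sum_t PV_t = 100.912857
Convexity numerator sum_t t*(t + 1/m) * CF_t / (1+y/m)^(m*t + 2):
  t = 1.0000: term = 11.322416
  t = 2.0000: term = 501.867930
Convexity = (1/P) * sum = 513.190347 / 100.912857 = 5.085480

Answer: Convexity = 5.0855


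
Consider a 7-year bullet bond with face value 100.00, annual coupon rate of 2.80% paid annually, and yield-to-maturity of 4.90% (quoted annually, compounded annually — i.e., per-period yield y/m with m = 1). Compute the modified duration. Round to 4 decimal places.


Answer: Modified duration = 6.1097

Derivation:
Coupon per period c = face * coupon_rate / m = 2.800000
Periods per year m = 1; per-period yield y/m = 0.049000
Number of cashflows N = 7
Cashflows (t years, CF_t, discount factor 1/(1+y/m)^(m*t), PV):
  t = 1.0000: CF_t = 2.800000, DF = 0.953289, PV = 2.669209
  t = 2.0000: CF_t = 2.800000, DF = 0.908760, PV = 2.544527
  t = 3.0000: CF_t = 2.800000, DF = 0.866310, PV = 2.425669
  t = 4.0000: CF_t = 2.800000, DF = 0.825844, PV = 2.312363
  t = 5.0000: CF_t = 2.800000, DF = 0.787268, PV = 2.204350
  t = 6.0000: CF_t = 2.800000, DF = 0.750494, PV = 2.101382
  t = 7.0000: CF_t = 102.800000, DF = 0.715437, PV = 73.546955
Price P = sum_t PV_t = 87.804456
First compute Macaulay numerator sum_t t * PV_t:
  t * PV_t at t = 1.0000: 2.669209
  t * PV_t at t = 2.0000: 5.089054
  t * PV_t at t = 3.0000: 7.277007
  t * PV_t at t = 4.0000: 9.249453
  t * PV_t at t = 5.0000: 11.021751
  t * PV_t at t = 6.0000: 12.608295
  t * PV_t at t = 7.0000: 514.828686
Macaulay duration D = 562.743455 / 87.804456 = 6.409053
Modified duration = D / (1 + y/m) = 6.409053 / (1 + 0.049000) = 6.109679


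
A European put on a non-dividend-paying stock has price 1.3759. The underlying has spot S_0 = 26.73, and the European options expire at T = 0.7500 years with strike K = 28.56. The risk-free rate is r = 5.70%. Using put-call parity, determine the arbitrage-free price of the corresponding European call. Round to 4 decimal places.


Answer: Call price = 0.7411

Derivation:
Put-call parity: C - P = S_0 * exp(-qT) - K * exp(-rT).
S_0 * exp(-qT) = 26.7300 * 1.00000000 = 26.73000000
K * exp(-rT) = 28.5600 * 0.95815090 = 27.36478964
C = P + S*exp(-qT) - K*exp(-rT)
C = 1.3759 + 26.73000000 - 27.36478964 = 0.7411


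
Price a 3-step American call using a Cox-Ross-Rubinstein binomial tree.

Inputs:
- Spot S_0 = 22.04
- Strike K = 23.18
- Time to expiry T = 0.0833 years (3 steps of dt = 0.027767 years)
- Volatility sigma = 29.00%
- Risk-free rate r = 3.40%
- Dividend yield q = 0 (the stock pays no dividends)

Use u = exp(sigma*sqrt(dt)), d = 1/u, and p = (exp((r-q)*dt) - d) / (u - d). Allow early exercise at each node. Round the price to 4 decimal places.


Answer: Price = V(0,0) = 0.2825

Derivation:
dt = T/N = 0.027767
u = exp(sigma*sqrt(dt)) = 1.049510; d = 1/u = 0.952825
p = (exp((r-q)*dt) - d) / (u - d) = 0.497690
Discount per step: exp(-r*dt) = 0.999056
Stock lattice S(k, i) with i counting down-moves:
  k=0: S(0,0) = 22.0400
  k=1: S(1,0) = 23.1312; S(1,1) = 21.0003
  k=2: S(2,0) = 24.2764; S(2,1) = 22.0400; S(2,2) = 20.0096
  k=3: S(3,0) = 25.4784; S(3,1) = 23.1312; S(3,2) = 21.0003; S(3,3) = 19.0656
Terminal payoffs V(N, i) = max(S_T - K, 0):
  V(3,0) = 2.298373; V(3,1) = 0.000000; V(3,2) = 0.000000; V(3,3) = 0.000000
Backward induction: V(k, i) = exp(-r*dt) * [p * V(k+1, i) + (1-p) * V(k+1, i+1)]; then take max(V_cont, immediate exercise) for American.
  V(2,0) = exp(-r*dt) * [p*2.298373 + (1-p)*0.000000] = 1.142799; exercise = 1.096440; V(2,0) = max -> 1.142799
  V(2,1) = exp(-r*dt) * [p*0.000000 + (1-p)*0.000000] = 0.000000; exercise = 0.000000; V(2,1) = max -> 0.000000
  V(2,2) = exp(-r*dt) * [p*0.000000 + (1-p)*0.000000] = 0.000000; exercise = 0.000000; V(2,2) = max -> 0.000000
  V(1,0) = exp(-r*dt) * [p*1.142799 + (1-p)*0.000000] = 0.568223; exercise = 0.000000; V(1,0) = max -> 0.568223
  V(1,1) = exp(-r*dt) * [p*0.000000 + (1-p)*0.000000] = 0.000000; exercise = 0.000000; V(1,1) = max -> 0.000000
  V(0,0) = exp(-r*dt) * [p*0.568223 + (1-p)*0.000000] = 0.282532; exercise = 0.000000; V(0,0) = max -> 0.282532


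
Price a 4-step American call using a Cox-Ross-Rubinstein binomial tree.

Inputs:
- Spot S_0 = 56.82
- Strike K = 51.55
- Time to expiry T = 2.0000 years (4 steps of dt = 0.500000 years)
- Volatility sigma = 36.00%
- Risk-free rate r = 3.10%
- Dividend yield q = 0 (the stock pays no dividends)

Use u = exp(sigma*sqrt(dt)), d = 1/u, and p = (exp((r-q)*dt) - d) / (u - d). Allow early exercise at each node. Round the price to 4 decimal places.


dt = T/N = 0.500000
u = exp(sigma*sqrt(dt)) = 1.289892; d = 1/u = 0.775259
p = (exp((r-q)*dt) - d) / (u - d) = 0.467055
Discount per step: exp(-r*dt) = 0.984620
Stock lattice S(k, i) with i counting down-moves:
  k=0: S(0,0) = 56.8200
  k=1: S(1,0) = 73.2917; S(1,1) = 44.0502
  k=2: S(2,0) = 94.5383; S(2,1) = 56.8200; S(2,2) = 34.1503
  k=3: S(3,0) = 121.9442; S(3,1) = 73.2917; S(3,2) = 44.0502; S(3,3) = 26.4753
  k=4: S(4,0) = 157.2949; S(4,1) = 94.5383; S(4,2) = 56.8200; S(4,3) = 34.1503; S(4,4) = 20.5252
Terminal payoffs V(N, i) = max(S_T - K, 0):
  V(4,0) = 105.744861; V(4,1) = 42.988320; V(4,2) = 5.270000; V(4,3) = 0.000000; V(4,4) = 0.000000
Backward induction: V(k, i) = exp(-r*dt) * [p * V(k+1, i) + (1-p) * V(k+1, i+1)]; then take max(V_cont, immediate exercise) for American.
  V(3,0) = exp(-r*dt) * [p*105.744861 + (1-p)*42.988320] = 71.187081; exercise = 70.394217; V(3,0) = max -> 71.187081
  V(3,1) = exp(-r*dt) * [p*42.988320 + (1-p)*5.270000] = 22.534524; exercise = 21.741660; V(3,1) = max -> 22.534524
  V(3,2) = exp(-r*dt) * [p*5.270000 + (1-p)*0.000000] = 2.423523; exercise = 0.000000; V(3,2) = max -> 2.423523
  V(3,3) = exp(-r*dt) * [p*0.000000 + (1-p)*0.000000] = 0.000000; exercise = 0.000000; V(3,3) = max -> 0.000000
  V(2,0) = exp(-r*dt) * [p*71.187081 + (1-p)*22.534524] = 44.561855; exercise = 42.988320; V(2,0) = max -> 44.561855
  V(2,1) = exp(-r*dt) * [p*22.534524 + (1-p)*2.423523] = 11.634723; exercise = 5.270000; V(2,1) = max -> 11.634723
  V(2,2) = exp(-r*dt) * [p*2.423523 + (1-p)*0.000000] = 1.114509; exercise = 0.000000; V(2,2) = max -> 1.114509
  V(1,0) = exp(-r*dt) * [p*44.561855 + (1-p)*11.634723] = 26.598024; exercise = 21.741660; V(1,0) = max -> 26.598024
  V(1,1) = exp(-r*dt) * [p*11.634723 + (1-p)*1.114509] = 5.935314; exercise = 0.000000; V(1,1) = max -> 5.935314
  V(0,0) = exp(-r*dt) * [p*26.598024 + (1-p)*5.935314] = 15.346216; exercise = 5.270000; V(0,0) = max -> 15.346216

Answer: Price = V(0,0) = 15.3462


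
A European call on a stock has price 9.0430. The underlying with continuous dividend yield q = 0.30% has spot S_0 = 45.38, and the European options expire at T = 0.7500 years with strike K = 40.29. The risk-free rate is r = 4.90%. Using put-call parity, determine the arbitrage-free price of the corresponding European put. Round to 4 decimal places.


Answer: Put price = 2.6012

Derivation:
Put-call parity: C - P = S_0 * exp(-qT) - K * exp(-rT).
S_0 * exp(-qT) = 45.3800 * 0.99775253 = 45.27800978
K * exp(-rT) = 40.2900 * 0.96391708 = 38.83621933
P = C - S*exp(-qT) + K*exp(-rT)
P = 9.0430 - 45.27800978 + 38.83621933 = 2.6012


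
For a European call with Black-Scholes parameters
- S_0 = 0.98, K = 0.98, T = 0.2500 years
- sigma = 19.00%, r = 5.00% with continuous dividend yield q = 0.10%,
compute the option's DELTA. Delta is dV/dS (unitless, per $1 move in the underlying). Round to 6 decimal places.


d1 = 0.1764473684; d2 = 0.0814473684
phi(d1) = 0.3927800983; exp(-qT) = 0.9997500312; exp(-rT) = 0.9875778005
N(d1) = 0.5700287531
Delta = exp(-qT) * N(d1) = 0.9997500312 * 0.5700287531 = 0.569886

Answer: Delta = 0.569886


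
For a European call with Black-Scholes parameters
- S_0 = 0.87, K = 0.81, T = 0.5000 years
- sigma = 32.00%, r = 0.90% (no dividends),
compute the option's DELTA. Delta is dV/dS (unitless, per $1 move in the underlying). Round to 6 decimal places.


Answer: Delta = 0.673223

Derivation:
d1 = 0.4488314508; d2 = 0.2225572808
phi(d1) = 0.3607163481; exp(-qT) = 1.0000000000; exp(-rT) = 0.9955101098
N(d1) = 0.6732233755
Delta = exp(-qT) * N(d1) = 1.0000000000 * 0.6732233755 = 0.673223


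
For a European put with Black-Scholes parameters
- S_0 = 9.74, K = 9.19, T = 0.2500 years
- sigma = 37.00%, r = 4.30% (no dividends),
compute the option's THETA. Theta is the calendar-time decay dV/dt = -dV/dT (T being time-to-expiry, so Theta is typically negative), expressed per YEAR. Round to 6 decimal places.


Answer: Theta = -1.138106

Derivation:
d1 = 0.4647982772; d2 = 0.2797982772
phi(d1) = 0.3580948969; exp(-qT) = 1.0000000000; exp(-rT) = 0.9893075748
Theta = -S*exp(-qT)*phi(d1)*sigma/(2*sqrt(T)) + r*K*exp(-rT)*N(-d2) - q*S*exp(-qT)*N(-d1)
N(-d1) = 0.3210379608; N(-d2) = 0.3898161368; sqrt(T) = 0.5000000000
Term 1 = -9.7400 * 1.0000000000 * 0.3580948969 * 0.3700 / (2 * 0.5000000000) = -1.2905023894
Term 2 = 0.0430 * 9.1900 * 0.9893075748 * 0.3898161368 = 0.1523965427
Term 3 = 0 (no dividend yield, q = 0)
Theta = -1.2905023894 + (0.1523965427) + (0.0000000000) = -1.138106


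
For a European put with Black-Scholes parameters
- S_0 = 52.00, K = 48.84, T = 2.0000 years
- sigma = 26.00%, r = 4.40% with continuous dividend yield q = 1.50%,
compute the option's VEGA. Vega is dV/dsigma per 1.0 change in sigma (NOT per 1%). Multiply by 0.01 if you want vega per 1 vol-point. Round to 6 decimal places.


Answer: Vega = 24.972107

Derivation:
d1 = 0.5120923588; d2 = 0.1443968326
phi(d1) = 0.3499175145; exp(-qT) = 0.9704455335; exp(-rT) = 0.9157608767
Vega = S * exp(-qT) * phi(d1) * sqrt(T) = 52.0000 * 0.9704455335 * 0.3499175145 * 1.4142135624 = 24.972107


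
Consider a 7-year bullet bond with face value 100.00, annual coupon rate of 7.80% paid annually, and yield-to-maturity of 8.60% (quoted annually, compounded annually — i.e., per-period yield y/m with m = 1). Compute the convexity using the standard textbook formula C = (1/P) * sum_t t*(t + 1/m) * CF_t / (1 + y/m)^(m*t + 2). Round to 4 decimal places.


Answer: Convexity = 35.2022

Derivation:
Coupon per period c = face * coupon_rate / m = 7.800000
Periods per year m = 1; per-period yield y/m = 0.086000
Number of cashflows N = 7
Cashflows (t years, CF_t, discount factor 1/(1+y/m)^(m*t), PV):
  t = 1.0000: CF_t = 7.800000, DF = 0.920810, PV = 7.182320
  t = 2.0000: CF_t = 7.800000, DF = 0.847892, PV = 6.613555
  t = 3.0000: CF_t = 7.800000, DF = 0.780747, PV = 6.089829
  t = 4.0000: CF_t = 7.800000, DF = 0.718920, PV = 5.607578
  t = 5.0000: CF_t = 7.800000, DF = 0.661989, PV = 5.163515
  t = 6.0000: CF_t = 7.800000, DF = 0.609566, PV = 4.754618
  t = 7.0000: CF_t = 107.800000, DF = 0.561295, PV = 60.507608
Price P = sum_t PV_t = 95.919024
Convexity numerator sum_t t*(t + 1/m) * CF_t / (1+y/m)^(m*t + 2):
  t = 1.0000: term = 12.179659
  t = 2.0000: term = 33.645466
  t = 3.0000: term = 61.962185
  t = 4.0000: term = 95.092365
  t = 5.0000: term = 131.343045
  t = 6.0000: term = 169.318843
  t = 7.0000: term = 2873.018090
Convexity = (1/P) * sum = 3376.559652 / 95.919024 = 35.202189


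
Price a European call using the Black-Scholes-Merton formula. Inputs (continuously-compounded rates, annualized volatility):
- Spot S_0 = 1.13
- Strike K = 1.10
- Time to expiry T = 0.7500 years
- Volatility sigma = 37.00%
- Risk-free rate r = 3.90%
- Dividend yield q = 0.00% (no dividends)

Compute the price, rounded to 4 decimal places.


Answer: Price = 0.1729

Derivation:
d1 = (ln(S/K) + (r - q + 0.5*sigma^2) * T) / (sigma * sqrt(T)) = 0.33547157
d2 = d1 - sigma * sqrt(T) = 0.01504217
exp(-rT) = 0.97117364; exp(-qT) = 1.00000000
C = S_0 * exp(-qT) * N(d1) - K * exp(-rT) * N(d2)
N(d1) = 0.63136531; N(d2) = 0.50600073
C = 1.1300 * 1.00000000 * 0.63136531 - 1.1000 * 0.97117364 * 0.50600073 = 0.1729


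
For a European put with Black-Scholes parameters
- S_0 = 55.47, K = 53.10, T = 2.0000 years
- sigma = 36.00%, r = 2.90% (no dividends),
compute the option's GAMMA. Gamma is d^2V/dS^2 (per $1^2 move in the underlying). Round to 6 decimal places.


Answer: Gamma = 0.012742

Derivation:
d1 = 0.4542481575; d2 = -0.0548687249
phi(d1) = 0.3598351650; exp(-qT) = 1.0000000000; exp(-rT) = 0.9436499474
Gamma = exp(-qT) * phi(d1) / (S * sigma * sqrt(T)) = 1.0000000000 * 0.3598351650 / (55.4700 * 0.3600 * 1.4142135624) = 0.012742


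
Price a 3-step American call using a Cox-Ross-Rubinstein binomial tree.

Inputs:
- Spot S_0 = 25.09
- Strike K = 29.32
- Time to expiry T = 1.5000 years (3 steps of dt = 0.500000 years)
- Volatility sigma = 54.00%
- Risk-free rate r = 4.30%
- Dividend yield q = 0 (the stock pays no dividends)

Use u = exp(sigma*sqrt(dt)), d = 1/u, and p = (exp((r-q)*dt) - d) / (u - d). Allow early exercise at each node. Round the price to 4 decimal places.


dt = T/N = 0.500000
u = exp(sigma*sqrt(dt)) = 1.464974; d = 1/u = 0.682606
p = (exp((r-q)*dt) - d) / (u - d) = 0.433462
Discount per step: exp(-r*dt) = 0.978729
Stock lattice S(k, i) with i counting down-moves:
  k=0: S(0,0) = 25.0900
  k=1: S(1,0) = 36.7562; S(1,1) = 17.1266
  k=2: S(2,0) = 53.8469; S(2,1) = 25.0900; S(2,2) = 11.6907
  k=3: S(3,0) = 78.8843; S(3,1) = 36.7562; S(3,2) = 17.1266; S(3,3) = 7.9801
Terminal payoffs V(N, i) = max(S_T - K, 0):
  V(3,0) = 49.564310; V(3,1) = 7.436204; V(3,2) = 0.000000; V(3,3) = 0.000000
Backward induction: V(k, i) = exp(-r*dt) * [p * V(k+1, i) + (1-p) * V(k+1, i+1)]; then take max(V_cont, immediate exercise) for American.
  V(2,0) = exp(-r*dt) * [p*49.564310 + (1-p)*7.436204] = 25.150544; exercise = 24.526892; V(2,0) = max -> 25.150544
  V(2,1) = exp(-r*dt) * [p*7.436204 + (1-p)*0.000000] = 3.154750; exercise = 0.000000; V(2,1) = max -> 3.154750
  V(2,2) = exp(-r*dt) * [p*0.000000 + (1-p)*0.000000] = 0.000000; exercise = 0.000000; V(2,2) = max -> 0.000000
  V(1,0) = exp(-r*dt) * [p*25.150544 + (1-p)*3.154750] = 12.419186; exercise = 7.436204; V(1,0) = max -> 12.419186
  V(1,1) = exp(-r*dt) * [p*3.154750 + (1-p)*0.000000] = 1.338377; exercise = 0.000000; V(1,1) = max -> 1.338377
  V(0,0) = exp(-r*dt) * [p*12.419186 + (1-p)*1.338377] = 6.010854; exercise = 0.000000; V(0,0) = max -> 6.010854

Answer: Price = V(0,0) = 6.0109


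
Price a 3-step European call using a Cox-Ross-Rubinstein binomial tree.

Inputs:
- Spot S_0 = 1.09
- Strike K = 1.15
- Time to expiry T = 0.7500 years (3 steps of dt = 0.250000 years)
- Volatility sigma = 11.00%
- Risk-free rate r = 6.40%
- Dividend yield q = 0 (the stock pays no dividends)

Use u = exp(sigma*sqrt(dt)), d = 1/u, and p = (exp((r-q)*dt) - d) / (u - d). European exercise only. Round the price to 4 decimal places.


Answer: Price = V(0,0) = 0.0334

Derivation:
dt = T/N = 0.250000
u = exp(sigma*sqrt(dt)) = 1.056541; d = 1/u = 0.946485
p = (exp((r-q)*dt) - d) / (u - d) = 0.632804
Discount per step: exp(-r*dt) = 0.984127
Stock lattice S(k, i) with i counting down-moves:
  k=0: S(0,0) = 1.0900
  k=1: S(1,0) = 1.1516; S(1,1) = 1.0317
  k=2: S(2,0) = 1.2167; S(2,1) = 1.0900; S(2,2) = 0.9765
  k=3: S(3,0) = 1.2855; S(3,1) = 1.1516; S(3,2) = 1.0317; S(3,3) = 0.9242
Terminal payoffs V(N, i) = max(S_T - K, 0):
  V(3,0) = 0.135538; V(3,1) = 0.001629; V(3,2) = 0.000000; V(3,3) = 0.000000
Backward induction: V(k, i) = exp(-r*dt) * [p * V(k+1, i) + (1-p) * V(k+1, i+1)].
  V(2,0) = exp(-r*dt) * [p*0.135538 + (1-p)*0.001629] = 0.084997
  V(2,1) = exp(-r*dt) * [p*0.001629 + (1-p)*0.000000] = 0.001015
  V(2,2) = exp(-r*dt) * [p*0.000000 + (1-p)*0.000000] = 0.000000
  V(1,0) = exp(-r*dt) * [p*0.084997 + (1-p)*0.001015] = 0.053299
  V(1,1) = exp(-r*dt) * [p*0.001015 + (1-p)*0.000000] = 0.000632
  V(0,0) = exp(-r*dt) * [p*0.053299 + (1-p)*0.000632] = 0.033421


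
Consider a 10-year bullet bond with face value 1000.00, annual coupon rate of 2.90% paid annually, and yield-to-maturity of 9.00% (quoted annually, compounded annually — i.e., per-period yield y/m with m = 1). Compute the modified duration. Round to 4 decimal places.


Coupon per period c = face * coupon_rate / m = 29.000000
Periods per year m = 1; per-period yield y/m = 0.090000
Number of cashflows N = 10
Cashflows (t years, CF_t, discount factor 1/(1+y/m)^(m*t), PV):
  t = 1.0000: CF_t = 29.000000, DF = 0.917431, PV = 26.605505
  t = 2.0000: CF_t = 29.000000, DF = 0.841680, PV = 24.408720
  t = 3.0000: CF_t = 29.000000, DF = 0.772183, PV = 22.393321
  t = 4.0000: CF_t = 29.000000, DF = 0.708425, PV = 20.544331
  t = 5.0000: CF_t = 29.000000, DF = 0.649931, PV = 18.848010
  t = 6.0000: CF_t = 29.000000, DF = 0.596267, PV = 17.291752
  t = 7.0000: CF_t = 29.000000, DF = 0.547034, PV = 15.863993
  t = 8.0000: CF_t = 29.000000, DF = 0.501866, PV = 14.554122
  t = 9.0000: CF_t = 29.000000, DF = 0.460428, PV = 13.352406
  t = 10.0000: CF_t = 1029.000000, DF = 0.422411, PV = 434.660720
Price P = sum_t PV_t = 608.522880
First compute Macaulay numerator sum_t t * PV_t:
  t * PV_t at t = 1.0000: 26.605505
  t * PV_t at t = 2.0000: 48.817440
  t * PV_t at t = 3.0000: 67.179963
  t * PV_t at t = 4.0000: 82.177324
  t * PV_t at t = 5.0000: 94.240051
  t * PV_t at t = 6.0000: 103.750515
  t * PV_t at t = 7.0000: 111.047952
  t * PV_t at t = 8.0000: 116.432977
  t * PV_t at t = 9.0000: 120.171650
  t * PV_t at t = 10.0000: 4346.607203
Macaulay duration D = 5117.030579 / 608.522880 = 8.408937
Modified duration = D / (1 + y/m) = 8.408937 / (1 + 0.090000) = 7.714621

Answer: Modified duration = 7.7146


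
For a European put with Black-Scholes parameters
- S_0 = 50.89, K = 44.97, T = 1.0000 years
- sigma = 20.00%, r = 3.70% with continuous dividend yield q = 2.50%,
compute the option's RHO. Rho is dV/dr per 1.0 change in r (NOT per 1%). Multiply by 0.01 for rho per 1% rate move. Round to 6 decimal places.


d1 = 0.7783541991; d2 = 0.5783541991
phi(d1) = 0.2946826799; exp(-qT) = 0.9753099120; exp(-rT) = 0.9636761353
N(-d2) = 0.2815125046
Rho = -K*T*exp(-rT)*N(-d2) = -44.9700 * 1.0000 * 0.9636761353 * 0.2815125046 = -12.199771

Answer: Rho = -12.199771


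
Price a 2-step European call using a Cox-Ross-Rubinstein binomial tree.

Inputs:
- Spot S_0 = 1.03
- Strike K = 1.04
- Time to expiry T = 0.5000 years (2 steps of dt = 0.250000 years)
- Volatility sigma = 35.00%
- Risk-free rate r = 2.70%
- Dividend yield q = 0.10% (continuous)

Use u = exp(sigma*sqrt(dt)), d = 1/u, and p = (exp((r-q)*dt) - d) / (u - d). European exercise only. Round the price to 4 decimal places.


Answer: Price = V(0,0) = 0.0938

Derivation:
dt = T/N = 0.250000
u = exp(sigma*sqrt(dt)) = 1.191246; d = 1/u = 0.839457
p = (exp((r-q)*dt) - d) / (u - d) = 0.474898
Discount per step: exp(-r*dt) = 0.993273
Stock lattice S(k, i) with i counting down-moves:
  k=0: S(0,0) = 1.0300
  k=1: S(1,0) = 1.2270; S(1,1) = 0.8646
  k=2: S(2,0) = 1.4616; S(2,1) = 1.0300; S(2,2) = 0.7258
Terminal payoffs V(N, i) = max(S_T - K, 0):
  V(2,0) = 0.421640; V(2,1) = 0.000000; V(2,2) = 0.000000
Backward induction: V(k, i) = exp(-r*dt) * [p * V(k+1, i) + (1-p) * V(k+1, i+1)].
  V(1,0) = exp(-r*dt) * [p*0.421640 + (1-p)*0.000000] = 0.198889
  V(1,1) = exp(-r*dt) * [p*0.000000 + (1-p)*0.000000] = 0.000000
  V(0,0) = exp(-r*dt) * [p*0.198889 + (1-p)*0.000000] = 0.093817


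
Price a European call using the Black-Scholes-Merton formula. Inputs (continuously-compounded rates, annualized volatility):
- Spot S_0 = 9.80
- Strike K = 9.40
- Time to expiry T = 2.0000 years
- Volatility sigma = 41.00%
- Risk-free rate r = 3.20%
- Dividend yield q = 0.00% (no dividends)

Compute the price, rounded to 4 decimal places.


d1 = (ln(S/K) + (r - q + 0.5*sigma^2) * T) / (sigma * sqrt(T)) = 0.47216227
d2 = d1 - sigma * sqrt(T) = -0.10766529
exp(-rT) = 0.93800500; exp(-qT) = 1.00000000
C = S_0 * exp(-qT) * N(d1) - K * exp(-rT) * N(d2)
N(d1) = 0.68159452; N(d2) = 0.45713060
C = 9.8000 * 1.00000000 * 0.68159452 - 9.4000 * 0.93800500 * 0.45713060 = 2.6490

Answer: Price = 2.6490


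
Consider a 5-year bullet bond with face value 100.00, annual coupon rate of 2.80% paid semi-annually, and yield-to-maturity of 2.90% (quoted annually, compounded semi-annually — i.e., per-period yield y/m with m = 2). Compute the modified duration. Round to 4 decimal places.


Answer: Modified duration = 4.6325

Derivation:
Coupon per period c = face * coupon_rate / m = 1.400000
Periods per year m = 2; per-period yield y/m = 0.014500
Number of cashflows N = 10
Cashflows (t years, CF_t, discount factor 1/(1+y/m)^(m*t), PV):
  t = 0.5000: CF_t = 1.400000, DF = 0.985707, PV = 1.379990
  t = 1.0000: CF_t = 1.400000, DF = 0.971619, PV = 1.360266
  t = 1.5000: CF_t = 1.400000, DF = 0.957732, PV = 1.340824
  t = 2.0000: CF_t = 1.400000, DF = 0.944043, PV = 1.321660
  t = 2.5000: CF_t = 1.400000, DF = 0.930550, PV = 1.302770
  t = 3.0000: CF_t = 1.400000, DF = 0.917250, PV = 1.284150
  t = 3.5000: CF_t = 1.400000, DF = 0.904140, PV = 1.265796
  t = 4.0000: CF_t = 1.400000, DF = 0.891217, PV = 1.247704
  t = 4.5000: CF_t = 1.400000, DF = 0.878479, PV = 1.229871
  t = 5.0000: CF_t = 101.400000, DF = 0.865923, PV = 87.804635
Price P = sum_t PV_t = 99.537667
First compute Macaulay numerator sum_t t * PV_t:
  t * PV_t at t = 0.5000: 0.689995
  t * PV_t at t = 1.0000: 1.360266
  t * PV_t at t = 1.5000: 2.011236
  t * PV_t at t = 2.0000: 2.643321
  t * PV_t at t = 2.5000: 3.256925
  t * PV_t at t = 3.0000: 3.852450
  t * PV_t at t = 3.5000: 4.430286
  t * PV_t at t = 4.0000: 4.990817
  t * PV_t at t = 4.5000: 5.534420
  t * PV_t at t = 5.0000: 439.023174
Macaulay duration D = 467.792890 / 99.537667 = 4.699657
Modified duration = D / (1 + y/m) = 4.699657 / (1 + 0.014500) = 4.632486


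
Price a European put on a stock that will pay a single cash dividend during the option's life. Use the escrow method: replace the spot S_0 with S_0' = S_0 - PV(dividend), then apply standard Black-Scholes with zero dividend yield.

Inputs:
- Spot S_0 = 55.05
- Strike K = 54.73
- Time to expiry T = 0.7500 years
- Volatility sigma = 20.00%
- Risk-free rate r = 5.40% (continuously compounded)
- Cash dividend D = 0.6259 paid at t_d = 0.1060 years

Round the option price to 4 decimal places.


Answer: Price = 2.8314

Derivation:
PV(D) = D * exp(-r * t_d) = 0.6259 * 0.99429235 = 0.62232758
S_0' = S_0 - PV(D) = 55.0500 - 0.62232758 = 54.42767242
d1 = (ln(S_0'/K) + (r + sigma^2/2)*T) / (sigma*sqrt(T)) = 0.28844826
d2 = d1 - sigma*sqrt(T) = 0.11524318
exp(-rT) = 0.96030916
N(-d1) = 0.38650182; N(-d2) = 0.45412619
P = K * exp(-rT) * N(-d2) - S_0' * N(-d1) = 54.7300 * 0.96030916 * 0.45412619 - 54.42767242 * 0.38650182 = 2.8314


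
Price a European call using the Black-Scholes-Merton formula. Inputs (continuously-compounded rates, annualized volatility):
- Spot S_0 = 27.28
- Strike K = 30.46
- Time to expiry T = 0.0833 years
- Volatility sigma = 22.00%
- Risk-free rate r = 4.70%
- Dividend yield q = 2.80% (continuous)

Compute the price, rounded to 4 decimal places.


d1 = (ln(S/K) + (r - q + 0.5*sigma^2) * T) / (sigma * sqrt(T)) = -1.67982622
d2 = d1 - sigma * sqrt(T) = -1.74332205
exp(-rT) = 0.99609255; exp(-qT) = 0.99767032
C = S_0 * exp(-qT) * N(d1) - K * exp(-rT) * N(d2)
N(d1) = 0.04649557; N(d2) = 0.04063869
C = 27.2800 * 0.99767032 * 0.04649557 - 30.4600 * 0.99609255 * 0.04063869 = 0.0324

Answer: Price = 0.0324


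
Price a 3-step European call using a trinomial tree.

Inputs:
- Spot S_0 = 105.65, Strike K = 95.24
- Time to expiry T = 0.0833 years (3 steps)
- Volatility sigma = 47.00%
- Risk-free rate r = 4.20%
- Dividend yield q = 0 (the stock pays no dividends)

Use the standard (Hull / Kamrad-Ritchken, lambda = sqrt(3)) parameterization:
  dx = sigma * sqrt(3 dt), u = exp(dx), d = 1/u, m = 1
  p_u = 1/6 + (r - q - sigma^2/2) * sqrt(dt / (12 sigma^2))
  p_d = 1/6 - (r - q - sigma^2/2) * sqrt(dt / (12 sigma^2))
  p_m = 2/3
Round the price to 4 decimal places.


Answer: Price = V(0,0) = 12.4889

Derivation:
dt = T/N = 0.027767; dx = sigma*sqrt(3*dt) = 0.135650
u = exp(dx) = 1.145281; d = 1/u = 0.873148
p_u = 0.159661, p_m = 0.666667, p_d = 0.173672
Discount per step: exp(-r*dt) = 0.998834
Stock lattice S(k, j) with j the centered position index:
  k=0: S(0,+0) = 105.6500
  k=1: S(1,-1) = 92.2481; S(1,+0) = 105.6500; S(1,+1) = 120.9990
  k=2: S(2,-2) = 80.5462; S(2,-1) = 92.2481; S(2,+0) = 105.6500; S(2,+1) = 120.9990; S(2,+2) = 138.5778
  k=3: S(3,-3) = 70.3288; S(3,-2) = 80.5462; S(3,-1) = 92.2481; S(3,+0) = 105.6500; S(3,+1) = 120.9990; S(3,+2) = 138.5778; S(3,+3) = 158.7106
Terminal payoffs V(N, j) = max(S_T - K, 0):
  V(3,-3) = 0.000000; V(3,-2) = 0.000000; V(3,-1) = 0.000000; V(3,+0) = 10.410000; V(3,+1) = 25.758956; V(3,+2) = 43.337827; V(3,+3) = 63.470576
Backward induction: V(k, j) = exp(-r*dt) * [p_u * V(k+1, j+1) + p_m * V(k+1, j) + p_d * V(k+1, j-1)]
  V(2,-2) = exp(-r*dt) * [p_u*0.000000 + p_m*0.000000 + p_d*0.000000] = 0.000000
  V(2,-1) = exp(-r*dt) * [p_u*10.410000 + p_m*0.000000 + p_d*0.000000] = 1.660134
  V(2,+0) = exp(-r*dt) * [p_u*25.758956 + p_m*10.410000 + p_d*0.000000] = 11.039820
  V(2,+1) = exp(-r*dt) * [p_u*43.337827 + p_m*25.758956 + p_d*10.410000] = 25.869742
  V(2,+2) = exp(-r*dt) * [p_u*63.470576 + p_m*43.337827 + p_d*25.758956] = 43.448581
  V(1,-1) = exp(-r*dt) * [p_u*11.039820 + p_m*1.660134 + p_d*0.000000] = 2.866041
  V(1,+0) = exp(-r*dt) * [p_u*25.869742 + p_m*11.039820 + p_d*1.660134] = 11.764861
  V(1,+1) = exp(-r*dt) * [p_u*43.448581 + p_m*25.869742 + p_d*11.039820] = 26.070430
  V(0,+0) = exp(-r*dt) * [p_u*26.070430 + p_m*11.764861 + p_d*2.866041] = 12.488851


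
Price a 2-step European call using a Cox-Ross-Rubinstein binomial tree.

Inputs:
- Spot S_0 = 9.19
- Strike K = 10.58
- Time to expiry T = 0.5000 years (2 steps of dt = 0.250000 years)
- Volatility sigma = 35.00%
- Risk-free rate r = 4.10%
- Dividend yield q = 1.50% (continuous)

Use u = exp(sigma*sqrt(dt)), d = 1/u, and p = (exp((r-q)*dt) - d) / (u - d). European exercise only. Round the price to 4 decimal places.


Answer: Price = V(0,0) = 0.5438

Derivation:
dt = T/N = 0.250000
u = exp(sigma*sqrt(dt)) = 1.191246; d = 1/u = 0.839457
p = (exp((r-q)*dt) - d) / (u - d) = 0.474898
Discount per step: exp(-r*dt) = 0.989802
Stock lattice S(k, i) with i counting down-moves:
  k=0: S(0,0) = 9.1900
  k=1: S(1,0) = 10.9476; S(1,1) = 7.7146
  k=2: S(2,0) = 13.0412; S(2,1) = 9.1900; S(2,2) = 6.4761
Terminal payoffs V(N, i) = max(S_T - K, 0):
  V(2,0) = 2.461231; V(2,1) = 0.000000; V(2,2) = 0.000000
Backward induction: V(k, i) = exp(-r*dt) * [p * V(k+1, i) + (1-p) * V(k+1, i+1)].
  V(1,0) = exp(-r*dt) * [p*2.461231 + (1-p)*0.000000] = 1.156915
  V(1,1) = exp(-r*dt) * [p*0.000000 + (1-p)*0.000000] = 0.000000
  V(0,0) = exp(-r*dt) * [p*1.156915 + (1-p)*0.000000] = 0.543815


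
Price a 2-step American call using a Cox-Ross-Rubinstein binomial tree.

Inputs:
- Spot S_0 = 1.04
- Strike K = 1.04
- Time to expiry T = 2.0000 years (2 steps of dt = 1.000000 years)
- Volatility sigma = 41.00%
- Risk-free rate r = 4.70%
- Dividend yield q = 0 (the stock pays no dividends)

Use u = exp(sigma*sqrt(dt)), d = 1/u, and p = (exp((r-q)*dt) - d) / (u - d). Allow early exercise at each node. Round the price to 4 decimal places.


dt = T/N = 1.000000
u = exp(sigma*sqrt(dt)) = 1.506818; d = 1/u = 0.663650
p = (exp((r-q)*dt) - d) / (u - d) = 0.455985
Discount per step: exp(-r*dt) = 0.954087
Stock lattice S(k, i) with i counting down-moves:
  k=0: S(0,0) = 1.0400
  k=1: S(1,0) = 1.5671; S(1,1) = 0.6902
  k=2: S(2,0) = 2.3613; S(2,1) = 1.0400; S(2,2) = 0.4580
Terminal payoffs V(N, i) = max(S_T - K, 0):
  V(2,0) = 1.321320; V(2,1) = 0.000000; V(2,2) = 0.000000
Backward induction: V(k, i) = exp(-r*dt) * [p * V(k+1, i) + (1-p) * V(k+1, i+1)]; then take max(V_cont, immediate exercise) for American.
  V(1,0) = exp(-r*dt) * [p*1.321320 + (1-p)*0.000000] = 0.574840; exercise = 0.527090; V(1,0) = max -> 0.574840
  V(1,1) = exp(-r*dt) * [p*0.000000 + (1-p)*0.000000] = 0.000000; exercise = 0.000000; V(1,1) = max -> 0.000000
  V(0,0) = exp(-r*dt) * [p*0.574840 + (1-p)*0.000000] = 0.250084; exercise = 0.000000; V(0,0) = max -> 0.250084

Answer: Price = V(0,0) = 0.2501


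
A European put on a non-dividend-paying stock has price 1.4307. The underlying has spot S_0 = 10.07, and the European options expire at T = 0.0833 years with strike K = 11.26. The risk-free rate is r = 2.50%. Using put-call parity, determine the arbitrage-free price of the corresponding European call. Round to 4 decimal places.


Answer: Call price = 0.2641

Derivation:
Put-call parity: C - P = S_0 * exp(-qT) - K * exp(-rT).
S_0 * exp(-qT) = 10.0700 * 1.00000000 = 10.07000000
K * exp(-rT) = 11.2600 * 0.99791967 = 11.23657545
C = P + S*exp(-qT) - K*exp(-rT)
C = 1.4307 + 10.07000000 - 11.23657545 = 0.2641


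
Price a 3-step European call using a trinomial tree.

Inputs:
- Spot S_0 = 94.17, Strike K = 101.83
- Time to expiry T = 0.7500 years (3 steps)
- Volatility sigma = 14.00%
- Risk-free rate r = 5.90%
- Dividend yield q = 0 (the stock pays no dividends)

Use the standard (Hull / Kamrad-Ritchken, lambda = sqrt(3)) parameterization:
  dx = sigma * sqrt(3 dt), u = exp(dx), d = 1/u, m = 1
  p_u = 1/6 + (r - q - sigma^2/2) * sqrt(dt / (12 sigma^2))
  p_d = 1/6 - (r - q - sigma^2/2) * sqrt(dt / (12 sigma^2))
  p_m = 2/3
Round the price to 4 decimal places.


dt = T/N = 0.250000; dx = sigma*sqrt(3*dt) = 0.121244
u = exp(dx) = 1.128900; d = 1/u = 0.885818
p_u = 0.217391, p_m = 0.666667, p_d = 0.115942
Discount per step: exp(-r*dt) = 0.985358
Stock lattice S(k, j) with j the centered position index:
  k=0: S(0,+0) = 94.1700
  k=1: S(1,-1) = 83.4175; S(1,+0) = 94.1700; S(1,+1) = 106.3085
  k=2: S(2,-2) = 73.8927; S(2,-1) = 83.4175; S(2,+0) = 94.1700; S(2,+1) = 106.3085; S(2,+2) = 120.0116
  k=3: S(3,-3) = 65.4555; S(3,-2) = 73.8927; S(3,-1) = 83.4175; S(3,+0) = 94.1700; S(3,+1) = 106.3085; S(3,+2) = 120.0116; S(3,+3) = 135.4811
Terminal payoffs V(N, j) = max(S_T - K, 0):
  V(3,-3) = 0.000000; V(3,-2) = 0.000000; V(3,-1) = 0.000000; V(3,+0) = 0.000000; V(3,+1) = 4.478497; V(3,+2) = 18.181644; V(3,+3) = 33.651125
Backward induction: V(k, j) = exp(-r*dt) * [p_u * V(k+1, j+1) + p_m * V(k+1, j) + p_d * V(k+1, j-1)]
  V(2,-2) = exp(-r*dt) * [p_u*0.000000 + p_m*0.000000 + p_d*0.000000] = 0.000000
  V(2,-1) = exp(-r*dt) * [p_u*0.000000 + p_m*0.000000 + p_d*0.000000] = 0.000000
  V(2,+0) = exp(-r*dt) * [p_u*4.478497 + p_m*0.000000 + p_d*0.000000] = 0.959330
  V(2,+1) = exp(-r*dt) * [p_u*18.181644 + p_m*4.478497 + p_d*0.000000] = 6.836603
  V(2,+2) = exp(-r*dt) * [p_u*33.651125 + p_m*18.181644 + p_d*4.478497] = 19.663608
  V(1,-1) = exp(-r*dt) * [p_u*0.959330 + p_m*0.000000 + p_d*0.000000] = 0.205496
  V(1,+0) = exp(-r*dt) * [p_u*6.836603 + p_m*0.959330 + p_d*0.000000] = 2.094644
  V(1,+1) = exp(-r*dt) * [p_u*19.663608 + p_m*6.836603 + p_d*0.959330] = 8.812703
  V(0,+0) = exp(-r*dt) * [p_u*8.812703 + p_m*2.094644 + p_d*0.205496] = 3.287212

Answer: Price = V(0,0) = 3.2872


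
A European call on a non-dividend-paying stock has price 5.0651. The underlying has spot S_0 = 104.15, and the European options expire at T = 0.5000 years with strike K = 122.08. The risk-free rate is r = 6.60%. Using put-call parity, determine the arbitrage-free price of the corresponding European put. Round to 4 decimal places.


Put-call parity: C - P = S_0 * exp(-qT) - K * exp(-rT).
S_0 * exp(-qT) = 104.1500 * 1.00000000 = 104.15000000
K * exp(-rT) = 122.0800 * 0.96753856 = 118.11710735
P = C - S*exp(-qT) + K*exp(-rT)
P = 5.0651 - 104.15000000 + 118.11710735 = 19.0322

Answer: Put price = 19.0322


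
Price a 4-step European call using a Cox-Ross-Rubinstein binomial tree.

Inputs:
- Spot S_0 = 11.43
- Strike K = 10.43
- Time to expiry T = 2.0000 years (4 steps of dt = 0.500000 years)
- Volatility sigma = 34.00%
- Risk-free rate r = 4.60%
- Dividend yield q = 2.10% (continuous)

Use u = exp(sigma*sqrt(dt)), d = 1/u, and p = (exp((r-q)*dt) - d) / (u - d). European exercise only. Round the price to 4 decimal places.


Answer: Price = V(0,0) = 2.7662

Derivation:
dt = T/N = 0.500000
u = exp(sigma*sqrt(dt)) = 1.271778; d = 1/u = 0.786300
p = (exp((r-q)*dt) - d) / (u - d) = 0.466093
Discount per step: exp(-r*dt) = 0.977262
Stock lattice S(k, i) with i counting down-moves:
  k=0: S(0,0) = 11.4300
  k=1: S(1,0) = 14.5364; S(1,1) = 8.9874
  k=2: S(2,0) = 18.4871; S(2,1) = 11.4300; S(2,2) = 7.0668
  k=3: S(3,0) = 23.5115; S(3,1) = 14.5364; S(3,2) = 8.9874; S(3,3) = 5.5566
  k=4: S(4,0) = 29.9014; S(4,1) = 18.4871; S(4,2) = 11.4300; S(4,3) = 7.0668; S(4,4) = 4.3692
Terminal payoffs V(N, i) = max(S_T - K, 0):
  V(4,0) = 19.471442; V(4,1) = 8.057117; V(4,2) = 1.000000; V(4,3) = 0.000000; V(4,4) = 0.000000
Backward induction: V(k, i) = exp(-r*dt) * [p * V(k+1, i) + (1-p) * V(k+1, i+1)].
  V(3,0) = exp(-r*dt) * [p*19.471442 + (1-p)*8.057117] = 13.073090
  V(3,1) = exp(-r*dt) * [p*8.057117 + (1-p)*1.000000] = 4.191746
  V(3,2) = exp(-r*dt) * [p*1.000000 + (1-p)*0.000000] = 0.455495
  V(3,3) = exp(-r*dt) * [p*0.000000 + (1-p)*0.000000] = 0.000000
  V(2,0) = exp(-r*dt) * [p*13.073090 + (1-p)*4.191746] = 8.141848
  V(2,1) = exp(-r*dt) * [p*4.191746 + (1-p)*0.455495] = 2.146984
  V(2,2) = exp(-r*dt) * [p*0.455495 + (1-p)*0.000000] = 0.207476
  V(1,0) = exp(-r*dt) * [p*8.141848 + (1-p)*2.146984] = 4.828799
  V(1,1) = exp(-r*dt) * [p*2.146984 + (1-p)*0.207476] = 1.086195
  V(0,0) = exp(-r*dt) * [p*4.828799 + (1-p)*1.086195] = 2.766237


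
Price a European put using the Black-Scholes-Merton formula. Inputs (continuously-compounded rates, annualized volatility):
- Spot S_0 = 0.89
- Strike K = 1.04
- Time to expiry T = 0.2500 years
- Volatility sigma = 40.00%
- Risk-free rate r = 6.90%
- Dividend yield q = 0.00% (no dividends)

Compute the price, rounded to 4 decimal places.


Answer: Price = 0.1597

Derivation:
d1 = (ln(S/K) + (r - q + 0.5*sigma^2) * T) / (sigma * sqrt(T)) = -0.59252265
d2 = d1 - sigma * sqrt(T) = -0.79252265
exp(-rT) = 0.98289793; exp(-qT) = 1.00000000
P = K * exp(-rT) * N(-d2) - S_0 * exp(-qT) * N(-d1)
N(-d1) = 0.72324967; N(-d2) = 0.78597200
P = 1.0400 * 0.98289793 * 0.78597200 - 0.8900 * 1.00000000 * 0.72324967 = 0.1597


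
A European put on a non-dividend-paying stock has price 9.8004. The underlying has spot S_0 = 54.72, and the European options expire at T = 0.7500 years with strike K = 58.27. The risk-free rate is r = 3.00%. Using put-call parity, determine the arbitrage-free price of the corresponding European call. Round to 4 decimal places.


Answer: Call price = 7.5468

Derivation:
Put-call parity: C - P = S_0 * exp(-qT) - K * exp(-rT).
S_0 * exp(-qT) = 54.7200 * 1.00000000 = 54.72000000
K * exp(-rT) = 58.2700 * 0.97775124 = 56.97356459
C = P + S*exp(-qT) - K*exp(-rT)
C = 9.8004 + 54.72000000 - 56.97356459 = 7.5468


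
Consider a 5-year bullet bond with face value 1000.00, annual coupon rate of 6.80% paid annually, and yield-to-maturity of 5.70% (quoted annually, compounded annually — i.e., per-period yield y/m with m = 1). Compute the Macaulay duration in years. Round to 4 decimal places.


Answer: Macaulay duration = 4.4176 years

Derivation:
Coupon per period c = face * coupon_rate / m = 68.000000
Periods per year m = 1; per-period yield y/m = 0.057000
Number of cashflows N = 5
Cashflows (t years, CF_t, discount factor 1/(1+y/m)^(m*t), PV):
  t = 1.0000: CF_t = 68.000000, DF = 0.946074, PV = 64.333018
  t = 2.0000: CF_t = 68.000000, DF = 0.895056, PV = 60.863782
  t = 3.0000: CF_t = 68.000000, DF = 0.846789, PV = 57.581629
  t = 4.0000: CF_t = 68.000000, DF = 0.801125, PV = 54.476471
  t = 5.0000: CF_t = 1068.000000, DF = 0.757923, PV = 809.461721
Price P = sum_t PV_t = 1046.716622
Macaulay numerator sum_t t * PV_t:
  t * PV_t at t = 1.0000: 64.333018
  t * PV_t at t = 2.0000: 121.727565
  t * PV_t at t = 3.0000: 172.744888
  t * PV_t at t = 4.0000: 217.905883
  t * PV_t at t = 5.0000: 4047.308606
Macaulay duration D = (sum_t t * PV_t) / P = 4624.019960 / 1046.716622 = 4.417643


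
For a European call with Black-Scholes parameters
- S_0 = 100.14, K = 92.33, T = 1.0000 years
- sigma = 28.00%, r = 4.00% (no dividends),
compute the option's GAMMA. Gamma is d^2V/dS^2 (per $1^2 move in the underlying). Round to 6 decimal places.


Answer: Gamma = 0.012075

Derivation:
d1 = 0.5728574683; d2 = 0.2928574683
phi(d1) = 0.3385710295; exp(-qT) = 1.0000000000; exp(-rT) = 0.9607894392
Gamma = exp(-qT) * phi(d1) / (S * sigma * sqrt(T)) = 1.0000000000 * 0.3385710295 / (100.1400 * 0.2800 * 1.0000000000) = 0.012075


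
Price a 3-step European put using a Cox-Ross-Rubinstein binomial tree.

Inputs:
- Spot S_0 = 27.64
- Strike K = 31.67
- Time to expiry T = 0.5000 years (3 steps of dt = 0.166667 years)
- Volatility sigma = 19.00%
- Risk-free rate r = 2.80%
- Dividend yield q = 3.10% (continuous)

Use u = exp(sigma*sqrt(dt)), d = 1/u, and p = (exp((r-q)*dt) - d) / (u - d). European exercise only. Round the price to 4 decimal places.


Answer: Price = V(0,0) = 4.3594

Derivation:
dt = T/N = 0.166667
u = exp(sigma*sqrt(dt)) = 1.080655; d = 1/u = 0.925365
p = (exp((r-q)*dt) - d) / (u - d) = 0.477399
Discount per step: exp(-r*dt) = 0.995344
Stock lattice S(k, i) with i counting down-moves:
  k=0: S(0,0) = 27.6400
  k=1: S(1,0) = 29.8693; S(1,1) = 25.5771
  k=2: S(2,0) = 32.2784; S(2,1) = 27.6400; S(2,2) = 23.6681
  k=3: S(3,0) = 34.8818; S(3,1) = 29.8693; S(3,2) = 25.5771; S(3,3) = 21.9017
Terminal payoffs V(N, i) = max(K - S_T, 0):
  V(3,0) = 0.000000; V(3,1) = 1.800701; V(3,2) = 6.092915; V(3,3) = 9.768339
Backward induction: V(k, i) = exp(-r*dt) * [p * V(k+1, i) + (1-p) * V(k+1, i+1)].
  V(2,0) = exp(-r*dt) * [p*0.000000 + (1-p)*1.800701] = 0.936667
  V(2,1) = exp(-r*dt) * [p*1.800701 + (1-p)*6.092915] = 4.024989
  V(2,2) = exp(-r*dt) * [p*6.092915 + (1-p)*9.768339] = 7.976386
  V(1,0) = exp(-r*dt) * [p*0.936667 + (1-p)*4.024989] = 2.538752
  V(1,1) = exp(-r*dt) * [p*4.024989 + (1-p)*7.976386] = 6.061639
  V(0,0) = exp(-r*dt) * [p*2.538752 + (1-p)*6.061639] = 4.359425


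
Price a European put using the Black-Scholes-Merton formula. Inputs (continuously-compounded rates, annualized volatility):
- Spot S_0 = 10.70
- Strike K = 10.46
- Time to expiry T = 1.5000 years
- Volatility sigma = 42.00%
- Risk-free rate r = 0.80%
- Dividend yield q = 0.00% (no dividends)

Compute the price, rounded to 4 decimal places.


d1 = (ln(S/K) + (r - q + 0.5*sigma^2) * T) / (sigma * sqrt(T)) = 0.32462598
d2 = d1 - sigma * sqrt(T) = -0.18976686
exp(-rT) = 0.98807171; exp(-qT) = 1.00000000
P = K * exp(-rT) * N(-d2) - S_0 * exp(-qT) * N(-d1)
N(-d1) = 0.37273208; N(-d2) = 0.57525409
P = 10.4600 * 0.98807171 * 0.57525409 - 10.7000 * 1.00000000 * 0.37273208 = 1.9572

Answer: Price = 1.9572
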